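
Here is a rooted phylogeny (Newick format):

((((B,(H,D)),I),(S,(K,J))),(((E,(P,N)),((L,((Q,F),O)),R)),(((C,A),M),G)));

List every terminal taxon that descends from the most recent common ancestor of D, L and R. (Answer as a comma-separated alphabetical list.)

A, B, C, D, E, F, G, H, I, J, K, L, M, N, O, P, Q, R, S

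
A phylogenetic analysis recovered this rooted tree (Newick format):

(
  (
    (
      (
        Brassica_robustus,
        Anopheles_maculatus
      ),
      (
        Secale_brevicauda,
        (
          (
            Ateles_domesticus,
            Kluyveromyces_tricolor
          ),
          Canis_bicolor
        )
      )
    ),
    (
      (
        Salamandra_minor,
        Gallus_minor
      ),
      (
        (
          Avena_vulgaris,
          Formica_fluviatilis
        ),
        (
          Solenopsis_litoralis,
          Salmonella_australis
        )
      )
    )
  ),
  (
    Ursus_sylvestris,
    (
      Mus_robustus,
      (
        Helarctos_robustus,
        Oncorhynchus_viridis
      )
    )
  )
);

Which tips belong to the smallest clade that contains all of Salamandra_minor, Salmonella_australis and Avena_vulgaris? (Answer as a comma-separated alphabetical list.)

Tracing Salamandra_minor: it sits inside (Salamandra_minor,Gallus_minor).
Tracing Salmonella_australis: it sits inside (Solenopsis_litoralis,Salmonella_australis).
Tracing Avena_vulgaris: it sits inside (Avena_vulgaris,Formica_fluviatilis).
The smallest clade enclosing all 3 is ((Salamandra_minor,Gallus_minor),((Avena_vulgaris,Formica_fluviatilis),(Solenopsis_litoralis,Salmonella_australis))); the answer is its 6 terminal taxa in alphabetical order.

Avena_vulgaris, Formica_fluviatilis, Gallus_minor, Salamandra_minor, Salmonella_australis, Solenopsis_litoralis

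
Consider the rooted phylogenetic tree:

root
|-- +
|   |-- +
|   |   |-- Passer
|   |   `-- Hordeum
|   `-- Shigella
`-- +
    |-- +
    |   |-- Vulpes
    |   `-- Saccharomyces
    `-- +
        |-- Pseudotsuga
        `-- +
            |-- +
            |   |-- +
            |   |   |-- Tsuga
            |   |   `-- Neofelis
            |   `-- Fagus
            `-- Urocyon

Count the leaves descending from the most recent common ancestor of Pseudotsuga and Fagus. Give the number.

The MRCA of Pseudotsuga and Fagus is the node subtending (Pseudotsuga,(((Tsuga,Neofelis),Fagus),Urocyon)).
That clade contains 5 terminal taxa: Fagus, Neofelis, Pseudotsuga, Tsuga, Urocyon.

5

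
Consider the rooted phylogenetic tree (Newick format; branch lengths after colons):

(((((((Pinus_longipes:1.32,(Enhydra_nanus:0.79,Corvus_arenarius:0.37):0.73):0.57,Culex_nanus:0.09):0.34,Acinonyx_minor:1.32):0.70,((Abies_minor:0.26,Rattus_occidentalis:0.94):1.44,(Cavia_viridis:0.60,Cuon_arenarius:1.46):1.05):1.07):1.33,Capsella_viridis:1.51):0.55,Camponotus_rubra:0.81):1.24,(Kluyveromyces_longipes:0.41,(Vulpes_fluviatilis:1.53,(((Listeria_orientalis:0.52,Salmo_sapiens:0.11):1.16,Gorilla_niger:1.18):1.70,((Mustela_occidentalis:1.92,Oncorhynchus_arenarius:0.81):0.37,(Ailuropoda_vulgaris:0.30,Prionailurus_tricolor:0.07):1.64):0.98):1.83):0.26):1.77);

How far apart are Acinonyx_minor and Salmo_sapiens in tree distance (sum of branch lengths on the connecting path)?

The path runs Acinonyx_minor → … → MRCA → … → Salmo_sapiens; the MRCA is the root of the tree.
Branch lengths along that path: 1.32 + 0.70 + 1.33 + 0.55 + 1.24 + 1.77 + 0.26 + 1.83 + 1.70 + 1.16 + 0.11 = 11.97.

11.97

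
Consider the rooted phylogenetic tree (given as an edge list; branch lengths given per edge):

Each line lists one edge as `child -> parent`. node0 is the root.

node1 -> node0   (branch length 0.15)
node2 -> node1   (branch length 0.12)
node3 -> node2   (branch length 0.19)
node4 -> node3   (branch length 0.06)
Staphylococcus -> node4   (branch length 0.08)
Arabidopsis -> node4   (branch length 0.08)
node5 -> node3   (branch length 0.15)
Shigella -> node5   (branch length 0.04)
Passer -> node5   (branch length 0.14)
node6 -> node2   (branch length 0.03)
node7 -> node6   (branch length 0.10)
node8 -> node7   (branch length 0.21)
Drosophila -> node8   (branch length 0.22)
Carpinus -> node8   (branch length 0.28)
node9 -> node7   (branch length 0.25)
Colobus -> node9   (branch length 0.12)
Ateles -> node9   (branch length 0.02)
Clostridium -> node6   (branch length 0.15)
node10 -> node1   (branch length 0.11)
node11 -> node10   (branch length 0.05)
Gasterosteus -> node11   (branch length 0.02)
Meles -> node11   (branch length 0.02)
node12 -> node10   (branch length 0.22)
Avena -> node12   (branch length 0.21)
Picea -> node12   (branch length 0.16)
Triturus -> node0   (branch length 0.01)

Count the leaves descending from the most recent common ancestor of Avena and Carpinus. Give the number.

13

The MRCA of Avena and Carpinus is the node subtending ((((Staphylococcus,Arabidopsis),(Shigella,Passer)),(((Drosophila,Carpinus),(Colobus,Ateles)),Clostridium)),((Gasterosteus,Meles),(Avena,Picea))).
That clade contains 13 terminal taxa: Arabidopsis, Ateles, Avena, Carpinus, Clostridium, Colobus, Drosophila, Gasterosteus, Meles, Passer, Picea, Shigella, Staphylococcus.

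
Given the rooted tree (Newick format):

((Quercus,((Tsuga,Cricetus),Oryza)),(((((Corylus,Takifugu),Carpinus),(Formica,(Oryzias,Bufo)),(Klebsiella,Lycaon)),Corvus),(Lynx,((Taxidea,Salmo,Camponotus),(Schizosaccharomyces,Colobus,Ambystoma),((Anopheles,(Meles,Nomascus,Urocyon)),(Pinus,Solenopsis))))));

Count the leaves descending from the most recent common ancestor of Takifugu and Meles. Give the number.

22

The MRCA of Takifugu and Meles is the node subtending (((((Corylus,Takifugu),Carpinus),(Formica,(Oryzias,Bufo)),(Klebsiella,Lycaon)),Corvus),(Lynx,((Taxidea,Salmo,Camponotus),(Schizosaccharomyces,Colobus,Ambystoma),((Anopheles,(Meles,Nomascus,Urocyon)),(Pinus,Solenopsis))))).
That clade contains 22 terminal taxa: Ambystoma, Anopheles, Bufo, Camponotus, Carpinus, Colobus, Corvus, Corylus, Formica, Klebsiella, Lycaon, Lynx, Meles, Nomascus, Oryzias, Pinus, Salmo, Schizosaccharomyces, Solenopsis, Takifugu, Taxidea, Urocyon.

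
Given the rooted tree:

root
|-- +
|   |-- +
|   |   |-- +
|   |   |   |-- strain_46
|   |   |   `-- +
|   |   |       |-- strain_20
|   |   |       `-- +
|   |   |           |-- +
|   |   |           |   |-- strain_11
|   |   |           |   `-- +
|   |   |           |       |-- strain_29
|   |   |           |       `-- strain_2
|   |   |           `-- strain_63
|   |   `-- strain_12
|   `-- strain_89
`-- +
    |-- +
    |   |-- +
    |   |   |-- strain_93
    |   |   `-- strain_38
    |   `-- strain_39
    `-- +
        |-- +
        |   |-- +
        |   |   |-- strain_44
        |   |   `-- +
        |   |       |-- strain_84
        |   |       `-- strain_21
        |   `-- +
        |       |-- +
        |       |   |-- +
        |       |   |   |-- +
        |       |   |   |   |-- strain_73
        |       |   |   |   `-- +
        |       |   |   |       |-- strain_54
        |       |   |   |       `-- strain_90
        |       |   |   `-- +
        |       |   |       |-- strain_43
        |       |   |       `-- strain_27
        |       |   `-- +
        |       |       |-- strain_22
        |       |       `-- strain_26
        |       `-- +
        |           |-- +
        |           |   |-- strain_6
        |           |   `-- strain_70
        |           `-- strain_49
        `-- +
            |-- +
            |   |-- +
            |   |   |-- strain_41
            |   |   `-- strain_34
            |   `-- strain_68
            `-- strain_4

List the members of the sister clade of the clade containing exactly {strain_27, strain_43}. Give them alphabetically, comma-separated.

strain_54, strain_73, strain_90

The clade containing exactly {strain_27, strain_43} attaches to the tree at the node subtending ((strain_73,(strain_54,strain_90)),(strain_43,strain_27)).
The other lineage descending from that same node — the sister group — is (strain_73,(strain_54,strain_90)); its 3 tips in alphabetical order are the answer.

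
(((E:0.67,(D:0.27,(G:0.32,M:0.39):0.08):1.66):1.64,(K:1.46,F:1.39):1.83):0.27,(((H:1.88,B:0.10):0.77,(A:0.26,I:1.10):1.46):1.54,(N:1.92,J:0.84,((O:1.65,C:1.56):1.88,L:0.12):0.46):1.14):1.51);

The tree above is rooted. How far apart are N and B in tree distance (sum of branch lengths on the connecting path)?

The path runs N → … → MRCA → … → B; the MRCA is the node subtending (((H,B),(A,I)),(N,J,((O,C),L))).
Branch lengths along that path: 1.92 + 1.14 + 1.54 + 0.77 + 0.10 = 5.47.

5.47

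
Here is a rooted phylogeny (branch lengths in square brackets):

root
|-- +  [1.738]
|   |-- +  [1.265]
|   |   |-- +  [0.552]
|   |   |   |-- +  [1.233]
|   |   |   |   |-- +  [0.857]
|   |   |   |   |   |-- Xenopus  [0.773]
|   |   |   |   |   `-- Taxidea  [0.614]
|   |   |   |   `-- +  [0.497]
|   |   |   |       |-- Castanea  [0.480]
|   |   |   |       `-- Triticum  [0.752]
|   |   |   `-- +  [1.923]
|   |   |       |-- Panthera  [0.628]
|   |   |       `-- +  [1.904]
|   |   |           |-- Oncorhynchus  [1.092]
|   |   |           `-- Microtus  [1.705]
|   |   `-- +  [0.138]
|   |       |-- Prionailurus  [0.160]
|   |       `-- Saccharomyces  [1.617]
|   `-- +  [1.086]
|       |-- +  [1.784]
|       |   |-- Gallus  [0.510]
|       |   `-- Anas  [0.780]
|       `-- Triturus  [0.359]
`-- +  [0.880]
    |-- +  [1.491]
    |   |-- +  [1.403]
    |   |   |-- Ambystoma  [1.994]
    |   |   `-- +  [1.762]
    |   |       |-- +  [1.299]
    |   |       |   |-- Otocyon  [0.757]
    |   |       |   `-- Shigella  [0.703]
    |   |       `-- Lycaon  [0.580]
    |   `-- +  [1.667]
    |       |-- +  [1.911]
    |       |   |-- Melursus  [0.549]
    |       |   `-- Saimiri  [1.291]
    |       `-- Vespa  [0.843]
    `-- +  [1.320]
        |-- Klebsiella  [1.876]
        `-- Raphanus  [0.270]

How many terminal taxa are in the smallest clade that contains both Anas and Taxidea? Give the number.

12

The MRCA of Anas and Taxidea is the node subtending (((((Xenopus,Taxidea),(Castanea,Triticum)),(Panthera,(Oncorhynchus,Microtus))),(Prionailurus,Saccharomyces)),((Gallus,Anas),Triturus)).
That clade contains 12 terminal taxa: Anas, Castanea, Gallus, Microtus, Oncorhynchus, Panthera, Prionailurus, Saccharomyces, Taxidea, Triticum, Triturus, Xenopus.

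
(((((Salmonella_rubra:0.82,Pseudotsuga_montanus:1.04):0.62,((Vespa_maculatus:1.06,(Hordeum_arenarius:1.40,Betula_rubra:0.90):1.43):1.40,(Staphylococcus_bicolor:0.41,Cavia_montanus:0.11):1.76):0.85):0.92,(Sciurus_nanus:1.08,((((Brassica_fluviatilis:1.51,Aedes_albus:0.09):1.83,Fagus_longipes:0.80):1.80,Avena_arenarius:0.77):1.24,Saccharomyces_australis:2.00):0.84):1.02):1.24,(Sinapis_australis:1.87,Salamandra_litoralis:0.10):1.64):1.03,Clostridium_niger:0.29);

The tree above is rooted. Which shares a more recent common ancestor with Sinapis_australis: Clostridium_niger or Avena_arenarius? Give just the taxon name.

The MRCA of Sinapis_australis and Avena_arenarius subtends ((((Salmonella_rubra,Pseudotsuga_montanus),((Vespa_maculatus,(Hordeum_arenarius,Betula_rubra)),(Staphylococcus_bicolor,Cavia_montanus))),(Sciurus_nanus,((((Brassica_fluviatilis,Aedes_albus),Fagus_longipes),Avena_arenarius),Saccharomyces_australis))),(Sinapis_australis,Salamandra_litoralis)) (15 taxa).
The MRCA of Sinapis_australis and Clostridium_niger is the root, subtending the entire tree (16 taxa).
The first is nested inside the second, so Sinapis_australis shares a more recent common ancestor with Avena_arenarius.

Avena_arenarius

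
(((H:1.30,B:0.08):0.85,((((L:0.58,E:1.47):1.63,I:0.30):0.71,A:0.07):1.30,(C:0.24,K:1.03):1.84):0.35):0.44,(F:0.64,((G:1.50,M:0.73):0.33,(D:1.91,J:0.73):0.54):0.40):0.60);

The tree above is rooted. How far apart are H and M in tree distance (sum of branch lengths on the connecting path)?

4.65

The path runs H → … → MRCA → … → M; the MRCA is the root of the tree.
Branch lengths along that path: 1.30 + 0.85 + 0.44 + 0.60 + 0.40 + 0.33 + 0.73 = 4.65.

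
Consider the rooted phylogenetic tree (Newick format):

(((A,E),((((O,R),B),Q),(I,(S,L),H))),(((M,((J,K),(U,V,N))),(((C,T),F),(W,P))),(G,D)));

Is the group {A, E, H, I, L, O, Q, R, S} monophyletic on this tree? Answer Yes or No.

The MRCA of the listed taxa subtends ((A,E),((((O,R),B),Q),(I,(S,L),H))).
That clade also contains B, which is not in the proposed group, so the group is not monophyletic.

No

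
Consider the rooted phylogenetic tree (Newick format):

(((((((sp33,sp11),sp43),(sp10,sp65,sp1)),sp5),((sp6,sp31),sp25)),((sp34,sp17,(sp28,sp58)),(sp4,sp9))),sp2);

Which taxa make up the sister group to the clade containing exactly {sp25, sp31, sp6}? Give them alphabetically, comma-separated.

sp1, sp10, sp11, sp33, sp43, sp5, sp65

The clade containing exactly {sp25, sp31, sp6} attaches to the tree at the node subtending (((((sp33,sp11),sp43),(sp10,sp65,sp1)),sp5),((sp6,sp31),sp25)).
The other lineage descending from that same node — the sister group — is ((((sp33,sp11),sp43),(sp10,sp65,sp1)),sp5); its 7 tips in alphabetical order are the answer.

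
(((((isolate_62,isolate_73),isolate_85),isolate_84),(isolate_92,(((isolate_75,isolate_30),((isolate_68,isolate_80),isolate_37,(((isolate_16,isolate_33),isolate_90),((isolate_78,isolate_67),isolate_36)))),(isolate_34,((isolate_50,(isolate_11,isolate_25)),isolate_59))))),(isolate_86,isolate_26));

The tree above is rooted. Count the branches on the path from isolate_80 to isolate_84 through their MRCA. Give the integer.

The MRCA of isolate_80 and isolate_84 is the node subtending ((((isolate_62,isolate_73),isolate_85),isolate_84),(isolate_92,(((isolate_75,isolate_30),((isolate_68,isolate_80),isolate_37,(((isolate_16,isolate_33),isolate_90),((isolate_78,isolate_67),isolate_36)))),(isolate_34,((isolate_50,(isolate_11,isolate_25)),isolate_59))))).
From isolate_80 up to that node: 6 branches. From isolate_84 up to the same node: 2 branches. Total: 6 + 2 = 8.

8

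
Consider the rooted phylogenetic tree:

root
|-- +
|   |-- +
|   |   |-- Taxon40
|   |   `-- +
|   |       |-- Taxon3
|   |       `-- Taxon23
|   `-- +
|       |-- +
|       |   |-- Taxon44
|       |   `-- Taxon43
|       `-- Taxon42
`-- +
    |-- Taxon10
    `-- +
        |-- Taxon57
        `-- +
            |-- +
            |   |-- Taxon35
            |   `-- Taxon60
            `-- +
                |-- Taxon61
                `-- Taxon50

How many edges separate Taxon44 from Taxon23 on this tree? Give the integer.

The MRCA of Taxon44 and Taxon23 is the node subtending ((Taxon40,(Taxon3,Taxon23)),((Taxon44,Taxon43),Taxon42)).
From Taxon44 up to that node: 3 branches. From Taxon23 up to the same node: 3 branches. Total: 3 + 3 = 6.

6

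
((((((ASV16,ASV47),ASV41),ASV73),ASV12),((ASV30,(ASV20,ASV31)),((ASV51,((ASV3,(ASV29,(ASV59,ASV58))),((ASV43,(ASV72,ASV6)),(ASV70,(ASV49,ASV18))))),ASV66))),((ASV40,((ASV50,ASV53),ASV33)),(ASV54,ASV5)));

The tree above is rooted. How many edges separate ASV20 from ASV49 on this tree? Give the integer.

The MRCA of ASV20 and ASV49 is the node subtending ((ASV30,(ASV20,ASV31)),((ASV51,((ASV3,(ASV29,(ASV59,ASV58))),((ASV43,(ASV72,ASV6)),(ASV70,(ASV49,ASV18))))),ASV66)).
From ASV20 up to that node: 3 branches. From ASV49 up to the same node: 7 branches. Total: 3 + 7 = 10.

10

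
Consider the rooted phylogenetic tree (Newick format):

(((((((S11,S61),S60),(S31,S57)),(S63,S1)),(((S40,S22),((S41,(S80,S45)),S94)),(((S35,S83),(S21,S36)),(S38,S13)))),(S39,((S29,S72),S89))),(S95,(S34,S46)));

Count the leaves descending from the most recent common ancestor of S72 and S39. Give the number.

4

The MRCA of S72 and S39 is the node subtending (S39,((S29,S72),S89)).
That clade contains 4 terminal taxa: S29, S39, S72, S89.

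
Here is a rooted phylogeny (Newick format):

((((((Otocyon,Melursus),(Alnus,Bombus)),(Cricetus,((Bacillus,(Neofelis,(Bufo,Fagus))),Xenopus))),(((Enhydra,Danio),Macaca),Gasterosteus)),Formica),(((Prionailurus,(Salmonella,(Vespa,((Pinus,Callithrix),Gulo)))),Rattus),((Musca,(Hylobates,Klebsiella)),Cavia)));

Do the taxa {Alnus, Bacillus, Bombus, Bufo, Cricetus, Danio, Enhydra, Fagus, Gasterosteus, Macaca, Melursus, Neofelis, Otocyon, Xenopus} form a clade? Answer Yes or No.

Yes

The most recent common ancestor of these taxa subtends ((((Otocyon,Melursus),(Alnus,Bombus)),(Cricetus,((Bacillus,(Neofelis,(Bufo,Fagus))),Xenopus))),(((Enhydra,Danio),Macaca),Gasterosteus)).
That clade has exactly 14 tips — every listed taxon and nothing else — so the group is monophyletic.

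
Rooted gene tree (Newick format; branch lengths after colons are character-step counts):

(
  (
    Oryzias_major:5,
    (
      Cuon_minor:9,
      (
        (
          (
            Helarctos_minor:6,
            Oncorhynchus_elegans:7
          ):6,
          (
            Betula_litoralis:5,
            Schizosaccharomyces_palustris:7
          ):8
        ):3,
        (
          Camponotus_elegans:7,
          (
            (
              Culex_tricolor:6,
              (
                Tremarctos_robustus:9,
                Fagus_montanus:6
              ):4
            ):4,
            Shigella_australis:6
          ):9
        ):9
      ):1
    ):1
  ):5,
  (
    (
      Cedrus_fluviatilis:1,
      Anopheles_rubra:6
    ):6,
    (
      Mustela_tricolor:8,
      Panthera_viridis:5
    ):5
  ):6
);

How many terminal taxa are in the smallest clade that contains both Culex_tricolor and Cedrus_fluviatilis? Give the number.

The MRCA of Culex_tricolor and Cedrus_fluviatilis is the root, so the clade is the entire tree.
That clade contains 15 terminal taxa: Anopheles_rubra, Betula_litoralis, Camponotus_elegans, Cedrus_fluviatilis, Culex_tricolor, Cuon_minor, Fagus_montanus, Helarctos_minor, Mustela_tricolor, Oncorhynchus_elegans, Oryzias_major, Panthera_viridis, Schizosaccharomyces_palustris, Shigella_australis, Tremarctos_robustus.

15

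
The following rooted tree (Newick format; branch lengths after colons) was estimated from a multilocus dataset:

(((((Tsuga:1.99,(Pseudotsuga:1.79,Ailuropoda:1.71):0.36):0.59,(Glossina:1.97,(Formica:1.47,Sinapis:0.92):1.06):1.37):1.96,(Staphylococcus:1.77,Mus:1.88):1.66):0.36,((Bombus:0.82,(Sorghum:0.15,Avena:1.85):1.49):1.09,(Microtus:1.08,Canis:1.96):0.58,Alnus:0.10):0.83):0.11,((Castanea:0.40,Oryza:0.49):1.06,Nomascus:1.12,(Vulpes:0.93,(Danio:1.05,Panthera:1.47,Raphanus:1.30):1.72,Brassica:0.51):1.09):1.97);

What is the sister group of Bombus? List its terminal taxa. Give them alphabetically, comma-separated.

Avena, Sorghum

Bombus attaches to the tree at the node subtending (Bombus,(Sorghum,Avena)).
The other lineage descending from that same node — the sister group — is (Sorghum,Avena); its 2 tips in alphabetical order are the answer.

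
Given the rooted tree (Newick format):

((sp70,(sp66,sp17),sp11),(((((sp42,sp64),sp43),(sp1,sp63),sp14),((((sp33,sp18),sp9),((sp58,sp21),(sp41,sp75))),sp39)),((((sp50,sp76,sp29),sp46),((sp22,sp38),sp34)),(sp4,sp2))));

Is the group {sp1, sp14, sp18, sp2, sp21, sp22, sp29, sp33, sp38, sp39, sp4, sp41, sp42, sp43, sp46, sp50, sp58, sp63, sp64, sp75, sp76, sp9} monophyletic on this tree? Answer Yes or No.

The MRCA of the listed taxa subtends (((((sp42,sp64),sp43),(sp1,sp63),sp14),((((sp33,sp18),sp9),((sp58,sp21),(sp41,sp75))),sp39)),((((sp50,sp76,sp29),sp46),((sp22,sp38),sp34)),(sp4,sp2))).
That clade also contains sp34, which is not in the proposed group, so the group is not monophyletic.

No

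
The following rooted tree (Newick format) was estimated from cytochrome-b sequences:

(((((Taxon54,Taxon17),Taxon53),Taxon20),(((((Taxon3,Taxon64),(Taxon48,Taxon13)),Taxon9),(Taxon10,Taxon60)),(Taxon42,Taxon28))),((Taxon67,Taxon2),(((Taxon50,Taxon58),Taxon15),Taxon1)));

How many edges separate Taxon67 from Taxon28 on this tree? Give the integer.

7

The MRCA of Taxon67 and Taxon28 is the root of the tree.
From Taxon67 up to that node: 3 branches. From Taxon28 up to the same node: 4 branches. Total: 3 + 4 = 7.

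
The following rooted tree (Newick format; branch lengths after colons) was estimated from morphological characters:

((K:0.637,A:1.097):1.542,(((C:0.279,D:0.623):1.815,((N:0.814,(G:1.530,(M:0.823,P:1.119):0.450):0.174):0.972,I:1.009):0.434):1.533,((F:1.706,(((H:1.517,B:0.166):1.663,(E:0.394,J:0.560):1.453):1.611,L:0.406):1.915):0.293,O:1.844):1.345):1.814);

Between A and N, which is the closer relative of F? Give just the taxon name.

The MRCA of F and N subtends (((C,D),((N,(G,(M,P))),I)),((F,(((H,B),(E,J)),L)),O)) (14 taxa).
The MRCA of F and A is the root, subtending the entire tree (16 taxa).
The first is nested inside the second, so F shares a more recent common ancestor with N.

N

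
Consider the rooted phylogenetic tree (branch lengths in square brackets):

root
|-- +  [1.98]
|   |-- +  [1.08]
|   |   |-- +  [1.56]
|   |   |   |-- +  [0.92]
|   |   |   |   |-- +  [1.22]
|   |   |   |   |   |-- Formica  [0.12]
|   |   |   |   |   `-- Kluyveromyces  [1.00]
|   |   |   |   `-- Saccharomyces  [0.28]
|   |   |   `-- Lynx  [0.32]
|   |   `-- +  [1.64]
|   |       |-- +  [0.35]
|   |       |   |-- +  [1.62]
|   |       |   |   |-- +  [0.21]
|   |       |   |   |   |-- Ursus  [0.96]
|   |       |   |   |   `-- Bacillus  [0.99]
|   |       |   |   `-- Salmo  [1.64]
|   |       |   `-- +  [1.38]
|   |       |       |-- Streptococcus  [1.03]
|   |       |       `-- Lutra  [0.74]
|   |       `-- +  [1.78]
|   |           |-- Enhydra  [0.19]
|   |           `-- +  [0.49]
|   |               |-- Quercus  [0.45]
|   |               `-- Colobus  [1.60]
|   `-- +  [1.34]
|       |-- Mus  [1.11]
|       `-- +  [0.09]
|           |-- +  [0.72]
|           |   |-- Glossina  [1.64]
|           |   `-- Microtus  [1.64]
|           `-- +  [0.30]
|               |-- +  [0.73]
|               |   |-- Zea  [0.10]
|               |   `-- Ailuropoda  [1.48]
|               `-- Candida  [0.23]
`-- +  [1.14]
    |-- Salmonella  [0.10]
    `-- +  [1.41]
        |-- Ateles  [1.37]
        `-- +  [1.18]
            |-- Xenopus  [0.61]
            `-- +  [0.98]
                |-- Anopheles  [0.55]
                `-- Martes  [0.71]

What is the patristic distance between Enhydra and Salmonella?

The path runs Enhydra → … → MRCA → … → Salmonella; the MRCA is the root of the tree.
Branch lengths along that path: 0.19 + 1.78 + 1.64 + 1.08 + 1.98 + 1.14 + 0.10 = 7.91.

7.91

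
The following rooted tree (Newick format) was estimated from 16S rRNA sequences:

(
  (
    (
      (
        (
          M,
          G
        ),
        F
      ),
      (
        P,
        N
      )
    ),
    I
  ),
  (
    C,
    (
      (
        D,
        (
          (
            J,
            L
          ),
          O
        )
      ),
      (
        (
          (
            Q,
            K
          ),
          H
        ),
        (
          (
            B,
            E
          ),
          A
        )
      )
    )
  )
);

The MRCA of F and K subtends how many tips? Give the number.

17

The MRCA of F and K is the root, so the clade is the entire tree.
That clade contains 17 terminal taxa: A, B, C, D, E, F, G, H, I, J, K, L, M, N, O, P, Q.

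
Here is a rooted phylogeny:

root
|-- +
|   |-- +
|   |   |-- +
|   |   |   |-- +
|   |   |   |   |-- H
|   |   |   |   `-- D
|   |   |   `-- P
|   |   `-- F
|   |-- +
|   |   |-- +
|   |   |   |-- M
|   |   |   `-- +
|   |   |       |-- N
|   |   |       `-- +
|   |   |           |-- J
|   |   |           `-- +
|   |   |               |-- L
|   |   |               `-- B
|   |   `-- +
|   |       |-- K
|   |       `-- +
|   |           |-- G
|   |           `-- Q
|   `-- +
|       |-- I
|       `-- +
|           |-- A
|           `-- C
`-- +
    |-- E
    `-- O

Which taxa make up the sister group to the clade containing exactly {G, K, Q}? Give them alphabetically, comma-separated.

The clade containing exactly {G, K, Q} attaches to the tree at the node subtending ((M,(N,(J,(L,B)))),(K,(G,Q))).
The other lineage descending from that same node — the sister group — is (M,(N,(J,(L,B)))); its 5 tips in alphabetical order are the answer.

B, J, L, M, N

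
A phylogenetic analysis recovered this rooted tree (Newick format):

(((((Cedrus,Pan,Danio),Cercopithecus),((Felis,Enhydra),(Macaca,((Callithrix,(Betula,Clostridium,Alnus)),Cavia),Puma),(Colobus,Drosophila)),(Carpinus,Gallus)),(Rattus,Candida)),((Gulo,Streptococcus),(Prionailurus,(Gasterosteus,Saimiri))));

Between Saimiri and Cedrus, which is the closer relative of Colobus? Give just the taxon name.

The MRCA of Colobus and Cedrus subtends (((Cedrus,Pan,Danio),Cercopithecus),((Felis,Enhydra),(Macaca,((Callithrix,(Betula,Clostridium,Alnus)),Cavia),Puma),(Colobus,Drosophila)),(Carpinus,Gallus)) (17 taxa).
The MRCA of Colobus and Saimiri is the root, subtending the entire tree (24 taxa).
The first is nested inside the second, so Colobus shares a more recent common ancestor with Cedrus.

Cedrus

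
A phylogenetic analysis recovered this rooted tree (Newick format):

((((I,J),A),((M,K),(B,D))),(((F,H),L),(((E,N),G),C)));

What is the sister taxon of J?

I

J attaches to the tree at the node subtending (I,J).
The other lineage descending from that same node — the sister group — is the single tip I.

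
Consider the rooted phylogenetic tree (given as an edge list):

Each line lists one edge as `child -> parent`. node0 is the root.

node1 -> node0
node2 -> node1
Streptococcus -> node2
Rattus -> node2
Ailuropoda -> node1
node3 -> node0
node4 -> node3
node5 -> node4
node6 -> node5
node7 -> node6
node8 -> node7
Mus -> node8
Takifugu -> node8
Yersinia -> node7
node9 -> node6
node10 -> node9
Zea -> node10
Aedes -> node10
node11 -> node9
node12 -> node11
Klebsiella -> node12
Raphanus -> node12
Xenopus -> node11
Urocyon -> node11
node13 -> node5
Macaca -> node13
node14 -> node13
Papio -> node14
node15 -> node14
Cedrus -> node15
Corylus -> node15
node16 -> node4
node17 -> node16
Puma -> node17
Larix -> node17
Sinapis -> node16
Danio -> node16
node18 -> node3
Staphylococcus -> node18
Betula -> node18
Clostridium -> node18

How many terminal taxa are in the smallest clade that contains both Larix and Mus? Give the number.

17

The MRCA of Larix and Mus is the node subtending (((((Mus,Takifugu),Yersinia),((Zea,Aedes),((Klebsiella,Raphanus),Xenopus,Urocyon))),(Macaca,(Papio,(Cedrus,Corylus)))),((Puma,Larix),Sinapis,Danio)).
That clade contains 17 terminal taxa: Aedes, Cedrus, Corylus, Danio, Klebsiella, Larix, Macaca, Mus, Papio, Puma, Raphanus, Sinapis, Takifugu, Urocyon, Xenopus, Yersinia, Zea.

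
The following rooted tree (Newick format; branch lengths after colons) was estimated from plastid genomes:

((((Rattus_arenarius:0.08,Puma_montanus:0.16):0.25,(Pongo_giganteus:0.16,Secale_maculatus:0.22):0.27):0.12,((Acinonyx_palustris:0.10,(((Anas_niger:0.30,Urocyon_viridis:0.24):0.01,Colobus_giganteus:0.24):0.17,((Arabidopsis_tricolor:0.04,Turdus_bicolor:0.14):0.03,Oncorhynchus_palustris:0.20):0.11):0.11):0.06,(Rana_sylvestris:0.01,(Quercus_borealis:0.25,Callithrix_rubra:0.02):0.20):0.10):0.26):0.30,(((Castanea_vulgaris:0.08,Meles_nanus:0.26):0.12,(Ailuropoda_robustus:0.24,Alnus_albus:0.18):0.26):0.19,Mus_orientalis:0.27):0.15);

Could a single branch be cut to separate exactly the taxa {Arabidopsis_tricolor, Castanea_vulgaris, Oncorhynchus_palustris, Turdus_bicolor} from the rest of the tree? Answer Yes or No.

No

The MRCA of the listed taxa is the root, so the smallest clade containing them is the whole tree.
That clade also contains Acinonyx_palustris, Ailuropoda_robustus, Alnus_albus, Anas_niger, Callithrix_rubra, Colobus_giganteus, Meles_nanus, Mus_orientalis, Pongo_giganteus, Puma_montanus, Quercus_borealis, Rana_sylvestris, Rattus_arenarius, Secale_maculatus, Urocyon_viridis, which are not in the proposed group, so the group is not monophyletic.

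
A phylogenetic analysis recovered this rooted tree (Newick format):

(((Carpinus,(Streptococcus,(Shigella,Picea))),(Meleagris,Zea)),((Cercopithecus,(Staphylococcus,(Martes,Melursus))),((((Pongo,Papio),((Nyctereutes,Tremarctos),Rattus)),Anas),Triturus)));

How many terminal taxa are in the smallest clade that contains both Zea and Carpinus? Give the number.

6

The MRCA of Zea and Carpinus is the node subtending ((Carpinus,(Streptococcus,(Shigella,Picea))),(Meleagris,Zea)).
That clade contains 6 terminal taxa: Carpinus, Meleagris, Picea, Shigella, Streptococcus, Zea.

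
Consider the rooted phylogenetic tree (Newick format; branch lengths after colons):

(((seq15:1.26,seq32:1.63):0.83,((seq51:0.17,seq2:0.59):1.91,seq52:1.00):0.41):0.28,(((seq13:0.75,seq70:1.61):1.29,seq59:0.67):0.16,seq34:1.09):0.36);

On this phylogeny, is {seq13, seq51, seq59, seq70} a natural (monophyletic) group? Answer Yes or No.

No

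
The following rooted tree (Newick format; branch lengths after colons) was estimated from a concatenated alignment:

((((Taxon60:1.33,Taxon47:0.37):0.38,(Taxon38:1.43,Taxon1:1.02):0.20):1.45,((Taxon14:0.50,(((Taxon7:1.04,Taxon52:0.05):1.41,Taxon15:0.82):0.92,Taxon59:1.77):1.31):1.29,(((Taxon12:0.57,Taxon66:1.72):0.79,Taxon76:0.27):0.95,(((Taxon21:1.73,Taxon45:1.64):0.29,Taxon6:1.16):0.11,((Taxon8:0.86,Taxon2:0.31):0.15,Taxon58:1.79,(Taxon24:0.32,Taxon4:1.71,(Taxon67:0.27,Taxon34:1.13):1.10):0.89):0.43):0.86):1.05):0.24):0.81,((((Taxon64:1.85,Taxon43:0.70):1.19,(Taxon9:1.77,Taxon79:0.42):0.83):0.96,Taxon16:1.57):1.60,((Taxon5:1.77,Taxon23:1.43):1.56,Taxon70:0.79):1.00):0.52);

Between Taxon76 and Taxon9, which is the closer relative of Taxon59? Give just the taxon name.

Taxon76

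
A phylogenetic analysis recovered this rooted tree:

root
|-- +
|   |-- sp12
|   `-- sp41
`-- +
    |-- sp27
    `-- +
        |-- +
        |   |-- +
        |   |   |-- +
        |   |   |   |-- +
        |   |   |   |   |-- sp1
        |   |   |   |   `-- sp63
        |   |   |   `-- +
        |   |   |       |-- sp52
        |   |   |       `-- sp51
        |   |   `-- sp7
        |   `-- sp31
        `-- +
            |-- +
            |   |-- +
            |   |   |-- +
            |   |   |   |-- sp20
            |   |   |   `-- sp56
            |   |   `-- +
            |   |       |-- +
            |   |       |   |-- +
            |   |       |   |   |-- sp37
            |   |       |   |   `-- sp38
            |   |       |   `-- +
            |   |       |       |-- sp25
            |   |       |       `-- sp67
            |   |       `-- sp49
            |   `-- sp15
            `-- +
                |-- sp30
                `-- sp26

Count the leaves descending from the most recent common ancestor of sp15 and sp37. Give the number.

8

The MRCA of sp15 and sp37 is the node subtending (((sp20,sp56),(((sp37,sp38),(sp25,sp67)),sp49)),sp15).
That clade contains 8 terminal taxa: sp15, sp20, sp25, sp37, sp38, sp49, sp56, sp67.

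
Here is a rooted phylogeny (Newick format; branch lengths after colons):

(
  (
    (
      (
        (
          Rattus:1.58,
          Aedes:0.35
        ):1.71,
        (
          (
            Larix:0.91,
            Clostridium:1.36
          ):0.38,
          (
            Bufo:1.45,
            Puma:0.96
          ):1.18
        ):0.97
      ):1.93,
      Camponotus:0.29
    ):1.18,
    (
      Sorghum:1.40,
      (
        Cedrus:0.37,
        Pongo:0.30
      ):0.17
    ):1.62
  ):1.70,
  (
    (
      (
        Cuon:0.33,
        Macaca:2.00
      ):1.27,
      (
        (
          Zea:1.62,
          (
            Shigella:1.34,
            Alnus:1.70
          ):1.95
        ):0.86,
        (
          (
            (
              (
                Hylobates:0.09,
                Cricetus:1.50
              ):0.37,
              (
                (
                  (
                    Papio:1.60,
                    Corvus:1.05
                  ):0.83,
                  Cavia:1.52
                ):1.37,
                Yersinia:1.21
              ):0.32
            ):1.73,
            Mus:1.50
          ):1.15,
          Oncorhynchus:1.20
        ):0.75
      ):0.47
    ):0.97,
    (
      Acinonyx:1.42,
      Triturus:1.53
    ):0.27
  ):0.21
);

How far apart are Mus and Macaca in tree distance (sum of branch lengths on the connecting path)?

7.14

The path runs Mus → … → MRCA → … → Macaca; the MRCA is the node subtending ((Cuon,Macaca),((Zea,(Shigella,Alnus)),((((Hylobates,Cricetus),(((Papio,Corvus),Cavia),Yersinia)),Mus),Oncorhynchus))).
Branch lengths along that path: 1.50 + 1.15 + 0.75 + 0.47 + 1.27 + 2.00 = 7.14.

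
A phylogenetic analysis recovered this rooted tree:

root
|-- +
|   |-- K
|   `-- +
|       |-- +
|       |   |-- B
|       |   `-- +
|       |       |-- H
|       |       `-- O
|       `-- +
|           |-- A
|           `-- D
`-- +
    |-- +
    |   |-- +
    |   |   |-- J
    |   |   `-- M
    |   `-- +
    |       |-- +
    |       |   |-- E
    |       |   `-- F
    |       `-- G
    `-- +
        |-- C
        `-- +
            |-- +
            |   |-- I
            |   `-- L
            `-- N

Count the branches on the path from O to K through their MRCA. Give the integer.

5

The MRCA of O and K is the node subtending (K,((B,(H,O)),(A,D))).
From O up to that node: 4 branches. From K up to the same node: 1 branch. Total: 4 + 1 = 5.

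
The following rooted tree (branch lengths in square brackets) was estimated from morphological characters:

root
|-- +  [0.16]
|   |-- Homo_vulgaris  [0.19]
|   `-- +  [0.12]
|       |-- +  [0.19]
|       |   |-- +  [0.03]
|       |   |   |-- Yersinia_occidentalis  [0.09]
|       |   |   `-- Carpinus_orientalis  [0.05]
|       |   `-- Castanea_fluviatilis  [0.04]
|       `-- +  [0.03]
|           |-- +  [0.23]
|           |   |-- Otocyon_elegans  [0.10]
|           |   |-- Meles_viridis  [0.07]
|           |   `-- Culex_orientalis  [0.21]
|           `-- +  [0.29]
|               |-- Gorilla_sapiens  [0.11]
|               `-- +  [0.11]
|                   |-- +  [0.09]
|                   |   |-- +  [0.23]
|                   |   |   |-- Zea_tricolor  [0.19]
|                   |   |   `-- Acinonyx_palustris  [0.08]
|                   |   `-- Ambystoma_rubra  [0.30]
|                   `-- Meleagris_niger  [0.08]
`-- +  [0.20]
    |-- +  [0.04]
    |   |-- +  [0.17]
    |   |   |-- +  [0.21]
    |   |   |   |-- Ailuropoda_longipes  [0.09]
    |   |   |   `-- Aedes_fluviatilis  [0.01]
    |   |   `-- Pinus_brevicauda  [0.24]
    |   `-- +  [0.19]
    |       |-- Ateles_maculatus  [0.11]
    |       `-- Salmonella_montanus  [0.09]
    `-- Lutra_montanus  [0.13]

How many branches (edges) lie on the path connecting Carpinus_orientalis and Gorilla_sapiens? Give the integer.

The MRCA of Carpinus_orientalis and Gorilla_sapiens is the node subtending (((Yersinia_occidentalis,Carpinus_orientalis),Castanea_fluviatilis),((Otocyon_elegans,Meles_viridis,Culex_orientalis),(Gorilla_sapiens,(((Zea_tricolor,Acinonyx_palustris),Ambystoma_rubra),Meleagris_niger)))).
From Carpinus_orientalis up to that node: 3 branches. From Gorilla_sapiens up to the same node: 3 branches. Total: 3 + 3 = 6.

6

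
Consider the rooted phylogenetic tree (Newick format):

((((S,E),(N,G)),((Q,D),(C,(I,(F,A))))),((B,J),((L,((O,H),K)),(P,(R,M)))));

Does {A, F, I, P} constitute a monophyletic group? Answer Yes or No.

No

The MRCA of the listed taxa is the root, so the smallest clade containing them is the whole tree.
That clade also contains B, C, D, E, G, H, J, K, L, M, N, O, Q, R, S, which are not in the proposed group, so the group is not monophyletic.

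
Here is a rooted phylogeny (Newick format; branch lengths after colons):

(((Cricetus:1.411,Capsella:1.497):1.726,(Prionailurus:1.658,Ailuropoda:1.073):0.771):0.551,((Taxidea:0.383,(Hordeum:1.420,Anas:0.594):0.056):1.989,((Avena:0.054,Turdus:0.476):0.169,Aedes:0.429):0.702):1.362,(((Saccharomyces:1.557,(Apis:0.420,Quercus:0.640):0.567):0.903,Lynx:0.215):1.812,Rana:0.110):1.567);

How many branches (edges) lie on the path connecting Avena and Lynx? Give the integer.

7

The MRCA of Avena and Lynx is the root of the tree.
From Avena up to that node: 4 branches. From Lynx up to the same node: 3 branches. Total: 4 + 3 = 7.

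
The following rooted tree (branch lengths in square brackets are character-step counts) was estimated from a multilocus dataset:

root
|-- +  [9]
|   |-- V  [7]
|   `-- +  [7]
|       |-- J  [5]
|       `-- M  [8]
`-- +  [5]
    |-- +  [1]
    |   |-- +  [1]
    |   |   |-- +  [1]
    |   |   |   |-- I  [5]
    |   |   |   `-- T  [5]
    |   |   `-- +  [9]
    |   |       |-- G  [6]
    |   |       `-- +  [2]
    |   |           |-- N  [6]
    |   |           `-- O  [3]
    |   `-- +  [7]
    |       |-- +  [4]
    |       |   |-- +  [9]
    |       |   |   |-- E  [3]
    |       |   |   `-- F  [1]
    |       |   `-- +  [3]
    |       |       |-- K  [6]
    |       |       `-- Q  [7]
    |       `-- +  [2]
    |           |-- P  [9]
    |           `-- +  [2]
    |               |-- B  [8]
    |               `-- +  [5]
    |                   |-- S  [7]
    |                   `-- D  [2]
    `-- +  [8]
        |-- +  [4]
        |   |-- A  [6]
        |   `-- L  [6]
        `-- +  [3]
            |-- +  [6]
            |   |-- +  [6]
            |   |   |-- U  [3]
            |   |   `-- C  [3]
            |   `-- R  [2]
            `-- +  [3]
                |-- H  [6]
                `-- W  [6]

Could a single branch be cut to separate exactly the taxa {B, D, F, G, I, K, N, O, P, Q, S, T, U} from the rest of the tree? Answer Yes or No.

No

The MRCA of the listed taxa subtends ((((I,T),(G,(N,O))),(((E,F),(K,Q)),(P,(B,(S,D))))),((A,L),(((U,C),R),(H,W)))).
That clade also contains A, C, E, H, L, R, W, which are not in the proposed group, so the group is not monophyletic.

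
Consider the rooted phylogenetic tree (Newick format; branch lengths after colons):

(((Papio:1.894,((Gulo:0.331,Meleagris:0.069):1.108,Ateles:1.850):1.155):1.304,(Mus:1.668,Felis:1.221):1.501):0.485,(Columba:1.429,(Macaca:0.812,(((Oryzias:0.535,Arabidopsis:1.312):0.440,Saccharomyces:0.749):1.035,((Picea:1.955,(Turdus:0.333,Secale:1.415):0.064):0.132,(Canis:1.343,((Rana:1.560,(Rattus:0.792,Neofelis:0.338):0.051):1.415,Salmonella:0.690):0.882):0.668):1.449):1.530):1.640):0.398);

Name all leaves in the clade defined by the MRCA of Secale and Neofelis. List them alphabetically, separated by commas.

Tracing Secale: it sits inside (Turdus,Secale).
Tracing Neofelis: it sits inside (Rattus,Neofelis).
The smallest clade enclosing both is ((Picea,(Turdus,Secale)),(Canis,((Rana,(Rattus,Neofelis)),Salmonella))); the answer is its 8 terminal taxa in alphabetical order.

Canis, Neofelis, Picea, Rana, Rattus, Salmonella, Secale, Turdus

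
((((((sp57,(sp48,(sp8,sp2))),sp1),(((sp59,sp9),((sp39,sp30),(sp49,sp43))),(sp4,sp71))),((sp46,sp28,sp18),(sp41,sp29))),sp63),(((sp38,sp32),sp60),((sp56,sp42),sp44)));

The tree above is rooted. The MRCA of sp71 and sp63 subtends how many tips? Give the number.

19

The MRCA of sp71 and sp63 is the node subtending (((((sp57,(sp48,(sp8,sp2))),sp1),(((sp59,sp9),((sp39,sp30),(sp49,sp43))),(sp4,sp71))),((sp46,sp28,sp18),(sp41,sp29))),sp63).
That clade contains 19 terminal taxa: sp1, sp18, sp2, sp28, sp29, sp30, sp39, sp4, sp41, sp43, sp46, sp48, sp49, sp57, sp59, sp63, sp71, sp8, sp9.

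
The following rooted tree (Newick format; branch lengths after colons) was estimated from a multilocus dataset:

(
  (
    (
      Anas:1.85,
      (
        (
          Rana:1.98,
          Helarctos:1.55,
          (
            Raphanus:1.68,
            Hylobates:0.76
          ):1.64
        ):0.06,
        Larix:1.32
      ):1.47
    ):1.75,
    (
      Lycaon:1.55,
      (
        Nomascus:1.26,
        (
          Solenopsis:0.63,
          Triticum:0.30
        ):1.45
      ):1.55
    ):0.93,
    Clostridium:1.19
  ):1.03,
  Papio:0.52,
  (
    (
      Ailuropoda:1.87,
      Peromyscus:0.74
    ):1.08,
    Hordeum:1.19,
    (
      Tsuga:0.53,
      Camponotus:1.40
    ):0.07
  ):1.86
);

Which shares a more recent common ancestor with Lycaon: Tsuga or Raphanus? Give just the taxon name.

Raphanus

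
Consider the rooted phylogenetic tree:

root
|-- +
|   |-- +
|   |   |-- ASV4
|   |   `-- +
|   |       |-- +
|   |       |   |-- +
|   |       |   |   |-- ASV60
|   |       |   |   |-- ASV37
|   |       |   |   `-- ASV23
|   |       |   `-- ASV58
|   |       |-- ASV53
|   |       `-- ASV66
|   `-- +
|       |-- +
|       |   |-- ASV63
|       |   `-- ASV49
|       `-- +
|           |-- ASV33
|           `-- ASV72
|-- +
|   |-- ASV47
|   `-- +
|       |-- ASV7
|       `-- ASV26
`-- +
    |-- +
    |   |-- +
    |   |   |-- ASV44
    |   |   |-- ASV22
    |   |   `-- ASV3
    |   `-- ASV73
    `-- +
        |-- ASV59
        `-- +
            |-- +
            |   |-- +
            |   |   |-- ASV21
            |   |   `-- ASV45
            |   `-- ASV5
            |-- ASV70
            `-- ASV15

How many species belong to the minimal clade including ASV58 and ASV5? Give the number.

24

The MRCA of ASV58 and ASV5 is the root, so the clade is the entire tree.
That clade contains 24 terminal taxa: ASV15, ASV21, ASV22, ASV23, ASV26, ASV3, ASV33, ASV37, ASV4, ASV44, ASV45, ASV47, ASV49, ASV5, ASV53, ASV58, ASV59, ASV60, ASV63, ASV66, ASV7, ASV70, ASV72, ASV73.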